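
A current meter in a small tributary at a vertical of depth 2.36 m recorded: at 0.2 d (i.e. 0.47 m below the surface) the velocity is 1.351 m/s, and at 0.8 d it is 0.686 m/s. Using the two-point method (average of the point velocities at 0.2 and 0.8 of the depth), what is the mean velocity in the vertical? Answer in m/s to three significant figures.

v̄ = (1.351 + 0.686) / 2 = 1.019 m/s

1.02 m/s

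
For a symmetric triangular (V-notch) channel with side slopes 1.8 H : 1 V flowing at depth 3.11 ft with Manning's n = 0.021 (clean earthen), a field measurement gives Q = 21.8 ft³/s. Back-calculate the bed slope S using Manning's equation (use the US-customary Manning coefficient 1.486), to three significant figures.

0.000208

A = z·y² = 1.8×3.11² = 17.41 ft²
P = 2y√(1+z²) = 2×3.11×√(1+1.8²) = 12.81 ft
R = A/P = 17.41/12.81 = 1.359 ft
S = (Q·n / (1.486·A·R^(2/3)))² = (21.8×0.021 / (1.486×17.41×1.227))² = 0.0002080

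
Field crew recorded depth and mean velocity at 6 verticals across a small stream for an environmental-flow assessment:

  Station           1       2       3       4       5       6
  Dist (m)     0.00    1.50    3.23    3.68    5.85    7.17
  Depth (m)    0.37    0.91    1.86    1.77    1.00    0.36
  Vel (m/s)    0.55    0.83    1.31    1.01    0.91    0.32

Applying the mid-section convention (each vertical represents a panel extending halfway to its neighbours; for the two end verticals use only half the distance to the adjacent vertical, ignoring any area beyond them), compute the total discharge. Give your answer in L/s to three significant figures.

8030 L/s

w_1 = (1.50 − 0.00)/2 = 0.75 m; q_1 = 0.55 × 0.37 × 0.75 = 0.1526 m³/s
w_2 = (3.23 − 0.00)/2 = 1.615 m; q_2 = 0.83 × 0.91 × 1.615 = 1.220 m³/s
w_3 = (3.68 − 1.50)/2 = 1.09 m; q_3 = 1.31 × 1.86 × 1.09 = 2.656 m³/s
w_4 = (5.85 − 3.23)/2 = 1.31 m; q_4 = 1.01 × 1.77 × 1.31 = 2.342 m³/s
w_5 = (7.17 − 3.68)/2 = 1.745 m; q_5 = 0.91 × 1.00 × 1.745 = 1.588 m³/s
w_6 = (7.17 − 5.85)/2 = 0.66 m; q_6 = 0.32 × 0.36 × 0.66 = 0.07603 m³/s
Q = Σ qᵢ = 8.034 m³/s
= 8.034 × 1000 = 8034 L/s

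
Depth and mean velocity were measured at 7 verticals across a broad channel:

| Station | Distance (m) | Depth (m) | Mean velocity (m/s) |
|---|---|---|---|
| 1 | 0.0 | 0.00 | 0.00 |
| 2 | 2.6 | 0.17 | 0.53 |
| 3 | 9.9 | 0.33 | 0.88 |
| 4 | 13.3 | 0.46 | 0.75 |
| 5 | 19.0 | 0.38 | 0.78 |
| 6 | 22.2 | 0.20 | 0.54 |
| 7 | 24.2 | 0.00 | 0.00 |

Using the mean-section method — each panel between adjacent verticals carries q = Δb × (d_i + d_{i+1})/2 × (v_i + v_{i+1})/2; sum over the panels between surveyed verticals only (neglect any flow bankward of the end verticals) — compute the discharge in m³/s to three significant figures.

4.94 m³/s

Panel 1-2: Δb = 2.6 m, d̄ = (0.00+0.17)/2 = 0.085, v̄ = (0.00+0.53)/2 = 0.265 → q = 2.6×0.085×0.265 = 0.05857 m³/s
Panel 2-3: Δb = 7.3 m, d̄ = (0.17+0.33)/2 = 0.25, v̄ = (0.53+0.88)/2 = 0.705 → q = 7.3×0.25×0.705 = 1.287 m³/s
Panel 3-4: Δb = 3.4 m, d̄ = (0.33+0.46)/2 = 0.395, v̄ = (0.88+0.75)/2 = 0.815 → q = 3.4×0.395×0.815 = 1.095 m³/s
Panel 4-5: Δb = 5.7 m, d̄ = (0.46+0.38)/2 = 0.42, v̄ = (0.75+0.78)/2 = 0.765 → q = 5.7×0.42×0.765 = 1.831 m³/s
Panel 5-6: Δb = 3.2 m, d̄ = (0.38+0.20)/2 = 0.29, v̄ = (0.78+0.54)/2 = 0.66 → q = 3.2×0.29×0.66 = 0.6125 m³/s
Panel 6-7: Δb = 2 m, d̄ = (0.20+0.00)/2 = 0.1, v̄ = (0.54+0.00)/2 = 0.27 → q = 2×0.1×0.27 = 0.05400 m³/s
Q = Σ q = 4.938 m³/s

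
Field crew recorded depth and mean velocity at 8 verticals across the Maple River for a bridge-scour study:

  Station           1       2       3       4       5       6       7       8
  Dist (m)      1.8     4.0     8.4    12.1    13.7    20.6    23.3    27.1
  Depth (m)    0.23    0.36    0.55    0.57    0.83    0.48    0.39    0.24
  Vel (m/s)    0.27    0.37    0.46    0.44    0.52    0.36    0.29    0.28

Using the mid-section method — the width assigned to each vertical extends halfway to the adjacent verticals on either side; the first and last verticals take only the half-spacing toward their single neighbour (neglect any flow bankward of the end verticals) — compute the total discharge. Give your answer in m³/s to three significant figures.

w_1 = (4.0 − 1.8)/2 = 1.1 m; q_1 = 0.27 × 0.23 × 1.1 = 0.06831 m³/s
w_2 = (8.4 − 1.8)/2 = 3.3 m; q_2 = 0.37 × 0.36 × 3.3 = 0.4396 m³/s
w_3 = (12.1 − 4.0)/2 = 4.05 m; q_3 = 0.46 × 0.55 × 4.05 = 1.025 m³/s
w_4 = (13.7 − 8.4)/2 = 2.65 m; q_4 = 0.44 × 0.57 × 2.65 = 0.6646 m³/s
w_5 = (20.6 − 12.1)/2 = 4.25 m; q_5 = 0.52 × 0.83 × 4.25 = 1.834 m³/s
w_6 = (23.3 − 13.7)/2 = 4.8 m; q_6 = 0.36 × 0.48 × 4.8 = 0.8294 m³/s
w_7 = (27.1 − 20.6)/2 = 3.25 m; q_7 = 0.29 × 0.39 × 3.25 = 0.3676 m³/s
w_8 = (27.1 − 23.3)/2 = 1.9 m; q_8 = 0.28 × 0.24 × 1.9 = 0.1277 m³/s
Q = Σ qᵢ = 5.356 m³/s

5.36 m³/s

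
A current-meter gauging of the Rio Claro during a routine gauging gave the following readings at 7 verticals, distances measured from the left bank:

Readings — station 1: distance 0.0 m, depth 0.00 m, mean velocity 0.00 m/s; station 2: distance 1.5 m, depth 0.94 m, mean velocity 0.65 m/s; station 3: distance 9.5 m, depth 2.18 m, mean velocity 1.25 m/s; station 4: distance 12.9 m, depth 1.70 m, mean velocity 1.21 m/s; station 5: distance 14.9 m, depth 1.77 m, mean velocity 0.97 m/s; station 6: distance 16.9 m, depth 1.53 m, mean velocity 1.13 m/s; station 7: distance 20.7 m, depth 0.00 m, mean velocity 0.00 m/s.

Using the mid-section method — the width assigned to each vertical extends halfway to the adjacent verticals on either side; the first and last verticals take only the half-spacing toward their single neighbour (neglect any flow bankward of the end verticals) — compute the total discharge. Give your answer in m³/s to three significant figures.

w_2 = (9.5 − 0.0)/2 = 4.75 m; q_2 = 0.65 × 0.94 × 4.75 = 2.902 m³/s
w_3 = (12.9 − 1.5)/2 = 5.7 m; q_3 = 1.25 × 2.18 × 5.7 = 15.53 m³/s
w_4 = (14.9 − 9.5)/2 = 2.7 m; q_4 = 1.21 × 1.70 × 2.7 = 5.554 m³/s
w_5 = (16.9 − 12.9)/2 = 2 m; q_5 = 0.97 × 1.77 × 2 = 3.434 m³/s
w_6 = (20.7 − 14.9)/2 = 2.9 m; q_6 = 1.13 × 1.53 × 2.9 = 5.014 m³/s
Stations 1, 7 contribute zero (depth or velocity is 0).
Q = Σ qᵢ = 32.44 m³/s

32.4 m³/s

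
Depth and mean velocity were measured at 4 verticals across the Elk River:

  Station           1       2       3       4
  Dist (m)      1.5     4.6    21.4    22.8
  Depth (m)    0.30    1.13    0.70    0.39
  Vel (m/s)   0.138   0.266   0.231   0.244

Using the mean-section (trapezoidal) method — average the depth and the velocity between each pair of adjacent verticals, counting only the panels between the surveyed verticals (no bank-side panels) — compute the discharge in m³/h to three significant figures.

Panel 1-2: Δb = 3.1 m, d̄ = (0.30+1.13)/2 = 0.715, v̄ = (0.138+0.266)/2 = 0.202 → q = 3.1×0.715×0.202 = 0.4477 m³/s
Panel 2-3: Δb = 16.8 m, d̄ = (1.13+0.70)/2 = 0.915, v̄ = (0.266+0.231)/2 = 0.2485 → q = 16.8×0.915×0.2485 = 3.820 m³/s
Panel 3-4: Δb = 1.4 m, d̄ = (0.70+0.39)/2 = 0.545, v̄ = (0.231+0.244)/2 = 0.2375 → q = 1.4×0.545×0.2375 = 0.1812 m³/s
Q = Σ q = 4.449 m³/s
= 4.449 × 3600 = 16020 m³/h

16000 m³/h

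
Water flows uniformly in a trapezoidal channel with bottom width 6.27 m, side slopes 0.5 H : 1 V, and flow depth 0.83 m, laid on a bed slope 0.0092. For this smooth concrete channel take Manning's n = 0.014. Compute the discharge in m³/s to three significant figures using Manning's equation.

A = (b + z·y)·y = (6.27 + 0.5×0.83)×0.83 = 5.549 m²
P = b + 2y√(1+z²) = 6.27 + 2×0.83×√(1+0.5²) = 8.126 m
R = A/P = 5.549/8.126 = 0.6828 m
Q = (1/n)·A·R^(2/3)·S^(1/2) = (1/0.014) × 5.549 × 0.6828^(2/3) × 0.0092^(1/2) = 29.48 m³/s

29.5 m³/s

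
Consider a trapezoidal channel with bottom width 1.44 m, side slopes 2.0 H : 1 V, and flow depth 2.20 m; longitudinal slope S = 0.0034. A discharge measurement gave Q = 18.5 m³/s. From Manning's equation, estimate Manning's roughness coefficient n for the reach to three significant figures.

0.0442

A = (b + z·y)·y = (1.44 + 2.0×2.20)×2.20 = 12.85 m²
P = b + 2y√(1+z²) = 1.44 + 2×2.20×√(1+2.0²) = 11.28 m
R = A/P = 12.85/11.28 = 1.139 m
n = (1/Q)·A·R^(2/3)·S^(1/2) = (1/18.5) × 12.85 × 1.091 × 0.05831 = 0.04417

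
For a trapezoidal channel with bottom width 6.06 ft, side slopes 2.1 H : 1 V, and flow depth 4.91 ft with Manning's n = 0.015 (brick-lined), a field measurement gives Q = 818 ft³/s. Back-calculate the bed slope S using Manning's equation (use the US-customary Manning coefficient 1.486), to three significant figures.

0.00270

A = (b + z·y)·y = (6.06 + 2.1×4.91)×4.91 = 80.38 ft²
P = b + 2y√(1+z²) = 6.06 + 2×4.91×√(1+2.1²) = 28.90 ft
R = A/P = 80.38/28.90 = 2.781 ft
S = (Q·n / (1.486·A·R^(2/3)))² = (818×0.015 / (1.486×80.38×1.978))² = 0.002698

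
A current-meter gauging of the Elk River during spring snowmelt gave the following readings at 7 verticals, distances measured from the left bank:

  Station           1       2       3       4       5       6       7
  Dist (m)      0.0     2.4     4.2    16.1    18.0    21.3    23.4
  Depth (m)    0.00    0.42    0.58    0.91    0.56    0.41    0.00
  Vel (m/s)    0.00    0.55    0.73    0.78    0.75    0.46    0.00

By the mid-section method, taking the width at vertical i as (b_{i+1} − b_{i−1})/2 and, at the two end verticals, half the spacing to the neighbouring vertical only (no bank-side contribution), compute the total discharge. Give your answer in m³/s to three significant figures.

w_2 = (4.2 − 0.0)/2 = 2.1 m; q_2 = 0.55 × 0.42 × 2.1 = 0.4851 m³/s
w_3 = (16.1 − 2.4)/2 = 6.85 m; q_3 = 0.73 × 0.58 × 6.85 = 2.900 m³/s
w_4 = (18.0 − 4.2)/2 = 6.9 m; q_4 = 0.78 × 0.91 × 6.9 = 4.898 m³/s
w_5 = (21.3 − 16.1)/2 = 2.6 m; q_5 = 0.75 × 0.56 × 2.6 = 1.092 m³/s
w_6 = (23.4 − 18.0)/2 = 2.7 m; q_6 = 0.46 × 0.41 × 2.7 = 0.5092 m³/s
Stations 1, 7 contribute zero (depth or velocity is 0).
Q = Σ qᵢ = 9.884 m³/s

9.88 m³/s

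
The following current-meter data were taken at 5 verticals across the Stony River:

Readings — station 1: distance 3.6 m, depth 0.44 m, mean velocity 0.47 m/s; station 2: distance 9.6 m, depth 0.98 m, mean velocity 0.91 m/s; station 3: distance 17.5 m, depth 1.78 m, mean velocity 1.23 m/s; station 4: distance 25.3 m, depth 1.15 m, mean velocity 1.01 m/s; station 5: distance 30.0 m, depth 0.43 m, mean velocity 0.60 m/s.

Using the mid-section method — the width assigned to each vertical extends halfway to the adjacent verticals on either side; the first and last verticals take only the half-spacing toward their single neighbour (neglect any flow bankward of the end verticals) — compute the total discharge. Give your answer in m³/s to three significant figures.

31.9 m³/s

w_1 = (9.6 − 3.6)/2 = 3 m; q_1 = 0.47 × 0.44 × 3 = 0.6204 m³/s
w_2 = (17.5 − 3.6)/2 = 6.95 m; q_2 = 0.91 × 0.98 × 6.95 = 6.198 m³/s
w_3 = (25.3 − 9.6)/2 = 7.85 m; q_3 = 1.23 × 1.78 × 7.85 = 17.19 m³/s
w_4 = (30.0 − 17.5)/2 = 6.25 m; q_4 = 1.01 × 1.15 × 6.25 = 7.259 m³/s
w_5 = (30.0 − 25.3)/2 = 2.35 m; q_5 = 0.60 × 0.43 × 2.35 = 0.6063 m³/s
Q = Σ qᵢ = 31.87 m³/s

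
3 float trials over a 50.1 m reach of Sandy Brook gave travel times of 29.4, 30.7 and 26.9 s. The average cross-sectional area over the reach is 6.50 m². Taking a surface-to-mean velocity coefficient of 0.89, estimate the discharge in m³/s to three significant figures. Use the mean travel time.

9.99 m³/s

t̄ = (29.4 + 30.7 + 26.9) / 3 = 29 s
v_surface = L / t̄ = 50.1 / 29 = 1.728 m/s
v_mean = 0.89 × 1.728 = 1.538 m/s
Q = A × v_mean = 6.50 × 1.538 = 9.994 m³/s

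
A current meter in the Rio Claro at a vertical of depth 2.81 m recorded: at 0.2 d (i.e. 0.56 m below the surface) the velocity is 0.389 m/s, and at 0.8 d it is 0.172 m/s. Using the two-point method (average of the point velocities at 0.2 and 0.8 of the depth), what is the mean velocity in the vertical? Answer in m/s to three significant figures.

0.281 m/s

v̄ = (0.389 + 0.172) / 2 = 0.2805 m/s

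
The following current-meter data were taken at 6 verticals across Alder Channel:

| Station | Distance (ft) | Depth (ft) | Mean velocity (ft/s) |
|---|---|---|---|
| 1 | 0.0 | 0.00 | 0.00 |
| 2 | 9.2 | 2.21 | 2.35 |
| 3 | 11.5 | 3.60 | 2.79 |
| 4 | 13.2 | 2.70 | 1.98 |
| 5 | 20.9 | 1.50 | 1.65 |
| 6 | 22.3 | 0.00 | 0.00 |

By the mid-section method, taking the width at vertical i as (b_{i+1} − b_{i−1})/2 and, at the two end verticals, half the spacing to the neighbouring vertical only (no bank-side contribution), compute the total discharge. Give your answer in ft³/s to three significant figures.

w_2 = (11.5 − 0.0)/2 = 5.75 ft; q_2 = 2.35 × 2.21 × 5.75 = 29.86 ft³/s
w_3 = (13.2 − 9.2)/2 = 2 ft; q_3 = 2.79 × 3.60 × 2 = 20.09 ft³/s
w_4 = (20.9 − 11.5)/2 = 4.7 ft; q_4 = 1.98 × 2.70 × 4.7 = 25.13 ft³/s
w_5 = (22.3 − 13.2)/2 = 4.55 ft; q_5 = 1.65 × 1.50 × 4.55 = 11.26 ft³/s
Stations 1, 6 contribute zero (depth or velocity is 0).
Q = Σ qᵢ = 86.34 ft³/s

86.3 ft³/s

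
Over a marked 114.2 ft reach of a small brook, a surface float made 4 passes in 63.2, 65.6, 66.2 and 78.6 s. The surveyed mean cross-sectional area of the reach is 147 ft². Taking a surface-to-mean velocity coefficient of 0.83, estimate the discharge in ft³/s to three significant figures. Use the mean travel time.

t̄ = (63.2 + 65.6 + 66.2 + 78.6) / 4 = 68.4 s
v_surface = L / t̄ = 114.2 / 68.4 = 1.670 ft/s
v_mean = 0.83 × 1.670 = 1.386 ft/s
Q = A × v_mean = 147 × 1.386 = 203.7 ft³/s

204 ft³/s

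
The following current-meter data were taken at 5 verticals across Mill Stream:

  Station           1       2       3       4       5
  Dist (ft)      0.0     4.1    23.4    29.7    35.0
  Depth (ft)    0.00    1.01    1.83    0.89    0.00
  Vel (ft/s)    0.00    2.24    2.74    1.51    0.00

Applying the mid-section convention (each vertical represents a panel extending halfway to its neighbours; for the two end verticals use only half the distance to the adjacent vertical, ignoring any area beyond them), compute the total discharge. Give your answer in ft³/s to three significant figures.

w_2 = (23.4 − 0.0)/2 = 11.7 ft; q_2 = 2.24 × 1.01 × 11.7 = 26.47 ft³/s
w_3 = (29.7 − 4.1)/2 = 12.8 ft; q_3 = 2.74 × 1.83 × 12.8 = 64.18 ft³/s
w_4 = (35.0 − 23.4)/2 = 5.8 ft; q_4 = 1.51 × 0.89 × 5.8 = 7.795 ft³/s
Stations 1, 5 contribute zero (depth or velocity is 0).
Q = Σ qᵢ = 98.45 ft³/s

98.4 ft³/s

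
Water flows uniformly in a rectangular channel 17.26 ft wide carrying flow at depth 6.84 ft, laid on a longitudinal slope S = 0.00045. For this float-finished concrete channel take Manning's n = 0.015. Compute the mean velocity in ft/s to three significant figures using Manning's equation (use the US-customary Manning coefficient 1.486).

5.13 ft/s

A = b·y = 17.26 × 6.84 = 118.1 ft²
P = b + 2y = 17.26 + 2×6.84 = 30.94 ft
R = A/P = 118.1/30.94 = 3.816 ft
Q = (1.486/n)·A·R^(2/3)·S^(1/2) = (1.486/0.015) × 118.1 × 3.816^(2/3) × 0.00045^(1/2) = 605.8 ft³/s
V = Q/A = 605.8/118.1 = 5.132 ft/s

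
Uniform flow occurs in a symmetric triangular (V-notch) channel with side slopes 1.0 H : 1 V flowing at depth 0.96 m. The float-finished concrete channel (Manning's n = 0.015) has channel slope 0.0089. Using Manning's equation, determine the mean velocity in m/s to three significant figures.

A = z·y² = 1.0×0.96² = 0.9216 m²
P = 2y√(1+z²) = 2×0.96×√(1+1.0²) = 2.715 m
R = A/P = 0.9216/2.715 = 0.3394 m
Q = (1/n)·A·R^(2/3)·S^(1/2) = (1/0.015) × 0.9216 × 0.3394^(2/3) × 0.0089^(1/2) = 2.820 m³/s
V = Q/A = 2.820/0.9216 = 3.060 m/s

3.06 m/s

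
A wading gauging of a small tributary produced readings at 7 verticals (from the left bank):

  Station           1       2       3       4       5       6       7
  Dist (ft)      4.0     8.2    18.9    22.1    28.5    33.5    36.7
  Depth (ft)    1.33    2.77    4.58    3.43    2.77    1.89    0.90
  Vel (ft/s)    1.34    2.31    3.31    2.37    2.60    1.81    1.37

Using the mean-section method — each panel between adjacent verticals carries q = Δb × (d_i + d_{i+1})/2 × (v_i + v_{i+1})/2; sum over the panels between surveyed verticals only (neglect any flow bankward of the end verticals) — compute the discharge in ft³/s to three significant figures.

245 ft³/s

Panel 1-2: Δb = 4.2 ft, d̄ = (1.33+2.77)/2 = 2.05, v̄ = (1.34+2.31)/2 = 1.825 → q = 4.2×2.05×1.825 = 15.71 ft³/s
Panel 2-3: Δb = 10.7 ft, d̄ = (2.77+4.58)/2 = 3.675, v̄ = (2.31+3.31)/2 = 2.81 → q = 10.7×3.675×2.81 = 110.5 ft³/s
Panel 3-4: Δb = 3.2 ft, d̄ = (4.58+3.43)/2 = 4.005, v̄ = (3.31+2.37)/2 = 2.84 → q = 3.2×4.005×2.84 = 36.40 ft³/s
Panel 4-5: Δb = 6.4 ft, d̄ = (3.43+2.77)/2 = 3.1, v̄ = (2.37+2.60)/2 = 2.485 → q = 6.4×3.1×2.485 = 49.30 ft³/s
Panel 5-6: Δb = 5 ft, d̄ = (2.77+1.89)/2 = 2.33, v̄ = (2.60+1.81)/2 = 2.205 → q = 5×2.33×2.205 = 25.69 ft³/s
Panel 6-7: Δb = 3.2 ft, d̄ = (1.89+0.90)/2 = 1.395, v̄ = (1.81+1.37)/2 = 1.59 → q = 3.2×1.395×1.59 = 7.098 ft³/s
Q = Σ q = 244.7 ft³/s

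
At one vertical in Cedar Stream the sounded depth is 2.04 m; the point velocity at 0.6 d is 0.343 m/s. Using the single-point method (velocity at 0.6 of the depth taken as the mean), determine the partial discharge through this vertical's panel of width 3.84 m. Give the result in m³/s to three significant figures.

v̄ = v₀.₆ = 0.343 m/s
q = v̄ × d × w = 0.3430 × 2.04 × 3.84 = 2.687 m³/s

2.69 m³/s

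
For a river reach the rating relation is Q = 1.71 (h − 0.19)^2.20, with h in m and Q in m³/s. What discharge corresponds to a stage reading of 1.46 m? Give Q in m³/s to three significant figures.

2.89 m³/s

Q = 1.71 × (1.46 − 0.19)^2.20 = 1.71 × 1.27^2.20 = 2.893 m³/s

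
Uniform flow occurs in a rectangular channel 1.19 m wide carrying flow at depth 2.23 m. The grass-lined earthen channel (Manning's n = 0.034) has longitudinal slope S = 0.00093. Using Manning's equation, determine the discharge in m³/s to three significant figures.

A = b·y = 1.19 × 2.23 = 2.654 m²
P = b + 2y = 1.19 + 2×2.23 = 5.650 m
R = A/P = 2.654/5.650 = 0.4697 m
Q = (1/n)·A·R^(2/3)·S^(1/2) = (1/0.034) × 2.654 × 0.4697^(2/3) × 0.00093^(1/2) = 1.438 m³/s

1.44 m³/s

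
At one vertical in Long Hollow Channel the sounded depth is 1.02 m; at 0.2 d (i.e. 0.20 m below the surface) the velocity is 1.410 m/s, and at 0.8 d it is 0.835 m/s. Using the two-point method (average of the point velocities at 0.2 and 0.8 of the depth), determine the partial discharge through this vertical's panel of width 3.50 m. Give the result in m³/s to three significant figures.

4.01 m³/s

v̄ = (1.410 + 0.835) / 2 = 1.123 m/s
q = v̄ × d × w = 1.123 × 1.02 × 3.50 = 4.007 m³/s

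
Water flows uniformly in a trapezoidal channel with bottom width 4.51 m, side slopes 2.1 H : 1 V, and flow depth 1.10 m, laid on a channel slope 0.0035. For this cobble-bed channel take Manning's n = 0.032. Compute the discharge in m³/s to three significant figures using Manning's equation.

11.7 m³/s

A = (b + z·y)·y = (4.51 + 2.1×1.10)×1.10 = 7.502 m²
P = b + 2y√(1+z²) = 4.51 + 2×1.10×√(1+2.1²) = 9.627 m
R = A/P = 7.502/9.627 = 0.7793 m
Q = (1/n)·A·R^(2/3)·S^(1/2) = (1/0.032) × 7.502 × 0.7793^(2/3) × 0.0035^(1/2) = 11.74 m³/s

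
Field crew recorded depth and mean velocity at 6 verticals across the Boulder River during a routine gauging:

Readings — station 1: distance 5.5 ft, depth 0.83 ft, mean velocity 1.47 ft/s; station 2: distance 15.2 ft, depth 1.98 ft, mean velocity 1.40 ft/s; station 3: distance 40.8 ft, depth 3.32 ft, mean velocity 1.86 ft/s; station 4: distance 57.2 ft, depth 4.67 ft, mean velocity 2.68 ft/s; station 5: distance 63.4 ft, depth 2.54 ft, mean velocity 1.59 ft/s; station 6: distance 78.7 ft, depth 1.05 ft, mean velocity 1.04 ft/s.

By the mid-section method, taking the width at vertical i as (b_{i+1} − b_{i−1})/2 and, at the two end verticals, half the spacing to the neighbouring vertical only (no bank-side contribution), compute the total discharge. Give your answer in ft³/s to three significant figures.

378 ft³/s

w_1 = (15.2 − 5.5)/2 = 4.85 ft; q_1 = 1.47 × 0.83 × 4.85 = 5.917 ft³/s
w_2 = (40.8 − 5.5)/2 = 17.65 ft; q_2 = 1.40 × 1.98 × 17.65 = 48.93 ft³/s
w_3 = (57.2 − 15.2)/2 = 21 ft; q_3 = 1.86 × 3.32 × 21 = 129.7 ft³/s
w_4 = (63.4 − 40.8)/2 = 11.3 ft; q_4 = 2.68 × 4.67 × 11.3 = 141.4 ft³/s
w_5 = (78.7 − 57.2)/2 = 10.75 ft; q_5 = 1.59 × 2.54 × 10.75 = 43.41 ft³/s
w_6 = (78.7 − 63.4)/2 = 7.65 ft; q_6 = 1.04 × 1.05 × 7.65 = 8.354 ft³/s
Q = Σ qᵢ = 377.7 ft³/s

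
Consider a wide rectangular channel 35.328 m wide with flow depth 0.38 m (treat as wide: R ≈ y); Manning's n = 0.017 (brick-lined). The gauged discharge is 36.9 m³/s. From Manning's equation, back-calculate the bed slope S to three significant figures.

0.00793

A = b·y = 35.328 × 0.38 = 13.42 m²
Wide channel: R ≈ y = 0.38 m
S = (Q·n / (1·A·R^(2/3)))² = (36.9×0.017 / (1×13.42×0.5246))² = 0.007933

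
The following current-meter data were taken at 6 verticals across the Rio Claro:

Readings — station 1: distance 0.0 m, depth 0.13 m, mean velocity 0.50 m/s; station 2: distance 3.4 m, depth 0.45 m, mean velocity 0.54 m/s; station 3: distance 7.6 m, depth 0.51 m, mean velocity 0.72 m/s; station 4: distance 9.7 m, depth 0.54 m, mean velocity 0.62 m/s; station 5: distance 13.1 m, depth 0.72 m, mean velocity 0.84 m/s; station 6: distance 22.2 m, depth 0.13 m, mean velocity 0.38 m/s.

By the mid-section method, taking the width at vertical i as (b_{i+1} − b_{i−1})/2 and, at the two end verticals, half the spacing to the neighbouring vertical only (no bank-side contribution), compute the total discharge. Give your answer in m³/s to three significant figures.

7.12 m³/s

w_1 = (3.4 − 0.0)/2 = 1.7 m; q_1 = 0.50 × 0.13 × 1.7 = 0.1105 m³/s
w_2 = (7.6 − 0.0)/2 = 3.8 m; q_2 = 0.54 × 0.45 × 3.8 = 0.9234 m³/s
w_3 = (9.7 − 3.4)/2 = 3.15 m; q_3 = 0.72 × 0.51 × 3.15 = 1.157 m³/s
w_4 = (13.1 − 7.6)/2 = 2.75 m; q_4 = 0.62 × 0.54 × 2.75 = 0.9207 m³/s
w_5 = (22.2 − 9.7)/2 = 6.25 m; q_5 = 0.84 × 0.72 × 6.25 = 3.780 m³/s
w_6 = (22.2 − 13.1)/2 = 4.55 m; q_6 = 0.38 × 0.13 × 4.55 = 0.2248 m³/s
Q = Σ qᵢ = 7.116 m³/s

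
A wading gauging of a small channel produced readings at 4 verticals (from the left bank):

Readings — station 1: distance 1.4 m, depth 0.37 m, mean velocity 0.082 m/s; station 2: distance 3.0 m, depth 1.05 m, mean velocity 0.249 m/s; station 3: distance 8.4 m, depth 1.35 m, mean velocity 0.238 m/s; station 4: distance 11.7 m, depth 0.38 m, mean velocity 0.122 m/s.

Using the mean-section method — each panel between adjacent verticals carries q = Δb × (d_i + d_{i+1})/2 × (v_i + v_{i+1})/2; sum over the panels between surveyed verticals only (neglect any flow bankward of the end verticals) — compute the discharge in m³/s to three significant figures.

2.28 m³/s

Panel 1-2: Δb = 1.6 m, d̄ = (0.37+1.05)/2 = 0.71, v̄ = (0.082+0.249)/2 = 0.1655 → q = 1.6×0.71×0.1655 = 0.1880 m³/s
Panel 2-3: Δb = 5.4 m, d̄ = (1.05+1.35)/2 = 1.2, v̄ = (0.249+0.238)/2 = 0.2435 → q = 5.4×1.2×0.2435 = 1.578 m³/s
Panel 3-4: Δb = 3.3 m, d̄ = (1.35+0.38)/2 = 0.865, v̄ = (0.238+0.122)/2 = 0.18 → q = 3.3×0.865×0.18 = 0.5138 m³/s
Q = Σ q = 2.280 m³/s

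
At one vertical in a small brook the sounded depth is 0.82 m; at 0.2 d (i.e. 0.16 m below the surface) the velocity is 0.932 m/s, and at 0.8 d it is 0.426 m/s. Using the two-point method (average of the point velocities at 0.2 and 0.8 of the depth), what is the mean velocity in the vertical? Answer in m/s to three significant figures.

0.679 m/s

v̄ = (0.932 + 0.426) / 2 = 0.6790 m/s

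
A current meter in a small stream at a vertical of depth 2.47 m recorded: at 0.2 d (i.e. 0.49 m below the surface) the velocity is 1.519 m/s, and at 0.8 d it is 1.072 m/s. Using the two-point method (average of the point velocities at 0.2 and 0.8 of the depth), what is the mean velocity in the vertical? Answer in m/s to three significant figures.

1.30 m/s

v̄ = (1.519 + 1.072) / 2 = 1.296 m/s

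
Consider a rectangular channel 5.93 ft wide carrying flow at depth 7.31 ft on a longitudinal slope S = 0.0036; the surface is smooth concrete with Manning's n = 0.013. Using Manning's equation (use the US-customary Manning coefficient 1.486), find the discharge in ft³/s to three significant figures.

A = b·y = 5.93 × 7.31 = 43.35 ft²
P = b + 2y = 5.93 + 2×7.31 = 20.55 ft
R = A/P = 43.35/20.55 = 2.109 ft
Q = (1.486/n)·A·R^(2/3)·S^(1/2) = (1.486/0.013) × 43.35 × 2.109^(2/3) × 0.0036^(1/2) = 489.0 ft³/s

489 ft³/s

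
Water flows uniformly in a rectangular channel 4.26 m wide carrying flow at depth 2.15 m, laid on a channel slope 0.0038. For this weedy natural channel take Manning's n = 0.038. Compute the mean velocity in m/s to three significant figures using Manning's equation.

1.70 m/s

A = b·y = 4.26 × 2.15 = 9.159 m²
P = b + 2y = 4.26 + 2×2.15 = 8.560 m
R = A/P = 9.159/8.560 = 1.070 m
Q = (1/n)·A·R^(2/3)·S^(1/2) = (1/0.038) × 9.159 × 1.070^(2/3) × 0.0038^(1/2) = 15.54 m³/s
V = Q/A = 15.54/9.159 = 1.697 m/s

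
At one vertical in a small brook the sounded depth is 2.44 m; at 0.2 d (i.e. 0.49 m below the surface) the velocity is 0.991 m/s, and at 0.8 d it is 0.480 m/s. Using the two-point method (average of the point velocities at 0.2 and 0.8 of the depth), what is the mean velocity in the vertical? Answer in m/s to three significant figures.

0.736 m/s

v̄ = (0.991 + 0.480) / 2 = 0.7355 m/s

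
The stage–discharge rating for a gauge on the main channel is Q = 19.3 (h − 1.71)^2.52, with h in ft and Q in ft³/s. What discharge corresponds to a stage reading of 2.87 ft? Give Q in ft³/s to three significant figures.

28.1 ft³/s

Q = 19.3 × (2.87 − 1.71)^2.52 = 19.3 × 1.16^2.52 = 28.05 ft³/s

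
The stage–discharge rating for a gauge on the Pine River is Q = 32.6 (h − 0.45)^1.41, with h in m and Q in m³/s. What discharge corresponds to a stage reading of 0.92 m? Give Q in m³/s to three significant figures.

Q = 32.6 × (0.92 − 0.45)^1.41 = 32.6 × 0.47^1.41 = 11.24 m³/s

11.2 m³/s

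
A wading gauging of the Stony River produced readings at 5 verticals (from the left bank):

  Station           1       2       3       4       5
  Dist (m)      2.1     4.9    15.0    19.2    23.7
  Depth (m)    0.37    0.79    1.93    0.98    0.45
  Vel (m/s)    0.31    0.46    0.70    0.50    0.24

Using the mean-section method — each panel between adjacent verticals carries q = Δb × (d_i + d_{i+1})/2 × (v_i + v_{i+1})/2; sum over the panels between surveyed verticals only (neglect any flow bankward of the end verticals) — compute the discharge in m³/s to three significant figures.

Panel 1-2: Δb = 2.8 m, d̄ = (0.37+0.79)/2 = 0.58, v̄ = (0.31+0.46)/2 = 0.385 → q = 2.8×0.58×0.385 = 0.6252 m³/s
Panel 2-3: Δb = 10.1 m, d̄ = (0.79+1.93)/2 = 1.36, v̄ = (0.46+0.70)/2 = 0.58 → q = 10.1×1.36×0.58 = 7.967 m³/s
Panel 3-4: Δb = 4.2 m, d̄ = (1.93+0.98)/2 = 1.455, v̄ = (0.70+0.50)/2 = 0.6 → q = 4.2×1.455×0.6 = 3.667 m³/s
Panel 4-5: Δb = 4.5 m, d̄ = (0.98+0.45)/2 = 0.715, v̄ = (0.50+0.24)/2 = 0.37 → q = 4.5×0.715×0.37 = 1.190 m³/s
Q = Σ q = 13.45 m³/s

13.4 m³/s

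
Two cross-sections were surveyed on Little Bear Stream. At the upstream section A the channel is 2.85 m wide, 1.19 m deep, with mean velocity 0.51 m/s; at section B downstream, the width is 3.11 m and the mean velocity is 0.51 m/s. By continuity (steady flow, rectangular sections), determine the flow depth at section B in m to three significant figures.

Q = A₁V₁ = (2.85×1.19) × 0.51 = 1.730 m³/s
d₂ = Q/(b₂ V₂) = 1.730/(3.11×0.51) = 1.091 m

1.09 m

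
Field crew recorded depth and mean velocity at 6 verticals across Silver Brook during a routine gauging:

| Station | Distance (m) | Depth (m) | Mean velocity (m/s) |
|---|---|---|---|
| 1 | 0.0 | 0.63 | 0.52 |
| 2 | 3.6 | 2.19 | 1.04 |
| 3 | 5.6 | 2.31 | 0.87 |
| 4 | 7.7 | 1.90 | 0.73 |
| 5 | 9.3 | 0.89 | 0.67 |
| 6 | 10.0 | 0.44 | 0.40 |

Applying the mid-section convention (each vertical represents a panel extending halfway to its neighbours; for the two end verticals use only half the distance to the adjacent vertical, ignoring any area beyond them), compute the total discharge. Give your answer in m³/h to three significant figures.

w_1 = (3.6 − 0.0)/2 = 1.8 m; q_1 = 0.52 × 0.63 × 1.8 = 0.5897 m³/s
w_2 = (5.6 − 0.0)/2 = 2.8 m; q_2 = 1.04 × 2.19 × 2.8 = 6.377 m³/s
w_3 = (7.7 − 3.6)/2 = 2.05 m; q_3 = 0.87 × 2.31 × 2.05 = 4.120 m³/s
w_4 = (9.3 − 5.6)/2 = 1.85 m; q_4 = 0.73 × 1.90 × 1.85 = 2.566 m³/s
w_5 = (10.0 − 7.7)/2 = 1.15 m; q_5 = 0.67 × 0.89 × 1.15 = 0.6857 m³/s
w_6 = (10.0 − 9.3)/2 = 0.35 m; q_6 = 0.40 × 0.44 × 0.35 = 0.06160 m³/s
Q = Σ qᵢ = 14.40 m³/s
= 14.40 × 3600 = 51840 m³/h

51800 m³/h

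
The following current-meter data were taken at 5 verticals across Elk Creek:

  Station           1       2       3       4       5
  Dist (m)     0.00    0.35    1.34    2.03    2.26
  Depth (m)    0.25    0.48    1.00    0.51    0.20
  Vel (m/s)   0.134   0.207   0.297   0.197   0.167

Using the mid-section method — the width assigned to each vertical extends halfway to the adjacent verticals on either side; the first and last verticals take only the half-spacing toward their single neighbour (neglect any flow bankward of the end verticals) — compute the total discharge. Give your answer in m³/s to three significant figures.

0.372 m³/s

w_1 = (0.35 − 0.00)/2 = 0.175 m; q_1 = 0.134 × 0.25 × 0.175 = 0.005863 m³/s
w_2 = (1.34 − 0.00)/2 = 0.67 m; q_2 = 0.207 × 0.48 × 0.67 = 0.06657 m³/s
w_3 = (2.03 − 0.35)/2 = 0.84 m; q_3 = 0.297 × 1.00 × 0.84 = 0.2495 m³/s
w_4 = (2.26 − 1.34)/2 = 0.46 m; q_4 = 0.197 × 0.51 × 0.46 = 0.04622 m³/s
w_5 = (2.26 − 2.03)/2 = 0.115 m; q_5 = 0.167 × 0.20 × 0.115 = 0.003841 m³/s
Q = Σ qᵢ = 0.3720 m³/s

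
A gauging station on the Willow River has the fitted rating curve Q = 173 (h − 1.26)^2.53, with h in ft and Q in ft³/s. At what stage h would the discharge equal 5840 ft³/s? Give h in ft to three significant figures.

5.28 ft

h − h₀ = (Q/C)^(1/b) = (5840/173)^(1/2.53) = 4.019 ft
h = 1.26 + 4.019 = 5.279 ft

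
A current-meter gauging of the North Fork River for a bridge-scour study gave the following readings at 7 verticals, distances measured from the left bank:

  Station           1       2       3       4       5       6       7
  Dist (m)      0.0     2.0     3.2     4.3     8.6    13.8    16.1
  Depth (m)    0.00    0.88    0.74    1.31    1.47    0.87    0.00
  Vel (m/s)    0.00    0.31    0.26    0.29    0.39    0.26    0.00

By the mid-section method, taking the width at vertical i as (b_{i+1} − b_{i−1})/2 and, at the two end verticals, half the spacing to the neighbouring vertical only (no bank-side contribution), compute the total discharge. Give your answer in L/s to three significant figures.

w_2 = (3.2 − 0.0)/2 = 1.6 m; q_2 = 0.31 × 0.88 × 1.6 = 0.4365 m³/s
w_3 = (4.3 − 2.0)/2 = 1.15 m; q_3 = 0.26 × 0.74 × 1.15 = 0.2213 m³/s
w_4 = (8.6 − 3.2)/2 = 2.7 m; q_4 = 0.29 × 1.31 × 2.7 = 1.026 m³/s
w_5 = (13.8 − 4.3)/2 = 4.75 m; q_5 = 0.39 × 1.47 × 4.75 = 2.723 m³/s
w_6 = (16.1 − 8.6)/2 = 3.75 m; q_6 = 0.26 × 0.87 × 3.75 = 0.8483 m³/s
Stations 1, 7 contribute zero (depth or velocity is 0).
Q = Σ qᵢ = 5.255 m³/s
= 5.255 × 1000 = 5255 L/s

5250 L/s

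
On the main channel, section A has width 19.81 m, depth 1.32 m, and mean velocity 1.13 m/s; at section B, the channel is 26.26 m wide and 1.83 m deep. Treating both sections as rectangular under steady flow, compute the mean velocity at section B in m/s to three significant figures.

0.615 m/s

Q = A₁V₁ = (19.81×1.32) × 1.13 = 29.55 m³/s
A₂ = 26.26 × 1.83 = 48.06 m²
V₂ = Q/A₂ = 29.55/48.06 = 0.6149 m/s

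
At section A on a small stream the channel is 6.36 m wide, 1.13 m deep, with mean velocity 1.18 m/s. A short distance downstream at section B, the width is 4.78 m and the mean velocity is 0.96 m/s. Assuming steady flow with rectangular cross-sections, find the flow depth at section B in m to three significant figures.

Q = A₁V₁ = (6.36×1.13) × 1.18 = 8.480 m³/s
d₂ = Q/(b₂ V₂) = 8.480/(4.78×0.96) = 1.848 m

1.85 m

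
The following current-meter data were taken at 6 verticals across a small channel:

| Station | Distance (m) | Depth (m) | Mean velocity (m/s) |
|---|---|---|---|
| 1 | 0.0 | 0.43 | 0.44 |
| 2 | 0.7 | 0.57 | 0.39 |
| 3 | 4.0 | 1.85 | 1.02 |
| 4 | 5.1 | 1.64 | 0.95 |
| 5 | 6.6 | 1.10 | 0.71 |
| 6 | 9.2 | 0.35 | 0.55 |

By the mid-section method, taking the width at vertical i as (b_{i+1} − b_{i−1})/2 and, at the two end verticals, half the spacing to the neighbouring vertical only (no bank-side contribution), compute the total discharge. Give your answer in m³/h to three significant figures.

w_1 = (0.7 − 0.0)/2 = 0.35 m; q_1 = 0.44 × 0.43 × 0.35 = 0.06622 m³/s
w_2 = (4.0 − 0.0)/2 = 2 m; q_2 = 0.39 × 0.57 × 2 = 0.4446 m³/s
w_3 = (5.1 − 0.7)/2 = 2.2 m; q_3 = 1.02 × 1.85 × 2.2 = 4.151 m³/s
w_4 = (6.6 − 4.0)/2 = 1.3 m; q_4 = 0.95 × 1.64 × 1.3 = 2.025 m³/s
w_5 = (9.2 − 5.1)/2 = 2.05 m; q_5 = 0.71 × 1.10 × 2.05 = 1.601 m³/s
w_6 = (9.2 − 6.6)/2 = 1.3 m; q_6 = 0.55 × 0.35 × 1.3 = 0.2503 m³/s
Q = Σ qᵢ = 8.539 m³/s
= 8.539 × 3600 = 30740 m³/h

30700 m³/h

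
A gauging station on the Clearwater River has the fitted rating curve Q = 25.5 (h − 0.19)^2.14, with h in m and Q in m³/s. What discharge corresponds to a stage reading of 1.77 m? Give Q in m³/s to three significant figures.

Q = 25.5 × (1.77 − 0.19)^2.14 = 25.5 × 1.58^2.14 = 67.87 m³/s

67.9 m³/s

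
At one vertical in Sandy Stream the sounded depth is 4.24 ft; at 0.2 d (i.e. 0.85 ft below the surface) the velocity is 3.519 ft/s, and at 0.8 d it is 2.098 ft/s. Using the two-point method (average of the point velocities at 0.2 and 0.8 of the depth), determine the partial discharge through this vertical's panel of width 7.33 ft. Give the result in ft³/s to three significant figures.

87.3 ft³/s

v̄ = (3.519 + 2.098) / 2 = 2.809 ft/s
q = v̄ × d × w = 2.809 × 4.24 × 7.33 = 87.29 ft³/s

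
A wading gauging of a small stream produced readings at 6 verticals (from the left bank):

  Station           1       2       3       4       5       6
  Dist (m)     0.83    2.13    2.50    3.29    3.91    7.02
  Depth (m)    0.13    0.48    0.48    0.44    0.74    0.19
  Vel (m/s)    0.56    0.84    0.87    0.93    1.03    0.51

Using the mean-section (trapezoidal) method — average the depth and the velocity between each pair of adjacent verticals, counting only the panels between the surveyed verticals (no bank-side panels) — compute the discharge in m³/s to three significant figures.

2.23 m³/s

Panel 1-2: Δb = 1.3 m, d̄ = (0.13+0.48)/2 = 0.305, v̄ = (0.56+0.84)/2 = 0.7 → q = 1.3×0.305×0.7 = 0.2776 m³/s
Panel 2-3: Δb = 0.37 m, d̄ = (0.48+0.48)/2 = 0.48, v̄ = (0.84+0.87)/2 = 0.855 → q = 0.37×0.48×0.855 = 0.1518 m³/s
Panel 3-4: Δb = 0.79 m, d̄ = (0.48+0.44)/2 = 0.46, v̄ = (0.87+0.93)/2 = 0.9 → q = 0.79×0.46×0.9 = 0.3271 m³/s
Panel 4-5: Δb = 0.62 m, d̄ = (0.44+0.74)/2 = 0.59, v̄ = (0.93+1.03)/2 = 0.98 → q = 0.62×0.59×0.98 = 0.3585 m³/s
Panel 5-6: Δb = 3.11 m, d̄ = (0.74+0.19)/2 = 0.465, v̄ = (1.03+0.51)/2 = 0.77 → q = 3.11×0.465×0.77 = 1.114 m³/s
Q = Σ q = 2.228 m³/s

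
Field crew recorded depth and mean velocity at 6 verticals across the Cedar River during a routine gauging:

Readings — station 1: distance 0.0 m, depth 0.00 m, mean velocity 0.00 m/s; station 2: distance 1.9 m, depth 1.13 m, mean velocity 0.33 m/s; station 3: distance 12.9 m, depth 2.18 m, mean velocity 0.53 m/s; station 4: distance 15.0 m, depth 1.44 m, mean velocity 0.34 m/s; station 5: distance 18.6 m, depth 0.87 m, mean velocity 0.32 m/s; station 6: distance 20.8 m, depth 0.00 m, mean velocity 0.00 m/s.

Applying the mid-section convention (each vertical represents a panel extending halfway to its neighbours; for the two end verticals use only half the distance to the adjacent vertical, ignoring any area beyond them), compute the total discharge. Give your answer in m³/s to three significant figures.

12.2 m³/s

w_2 = (12.9 − 0.0)/2 = 6.45 m; q_2 = 0.33 × 1.13 × 6.45 = 2.405 m³/s
w_3 = (15.0 − 1.9)/2 = 6.55 m; q_3 = 0.53 × 2.18 × 6.55 = 7.568 m³/s
w_4 = (18.6 − 12.9)/2 = 2.85 m; q_4 = 0.34 × 1.44 × 2.85 = 1.395 m³/s
w_5 = (20.8 − 15.0)/2 = 2.9 m; q_5 = 0.32 × 0.87 × 2.9 = 0.8074 m³/s
Stations 1, 6 contribute zero (depth or velocity is 0).
Q = Σ qᵢ = 12.18 m³/s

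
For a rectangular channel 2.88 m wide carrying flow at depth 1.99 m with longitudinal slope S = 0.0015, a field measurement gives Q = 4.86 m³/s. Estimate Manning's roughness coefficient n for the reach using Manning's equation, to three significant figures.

0.0405

A = b·y = 2.88 × 1.99 = 5.731 m²
P = b + 2y = 2.88 + 2×1.99 = 6.860 m
R = A/P = 5.731/6.860 = 0.8355 m
n = (1/Q)·A·R^(2/3)·S^(1/2) = (1/4.86) × 5.731 × 0.8870 × 0.03873 = 0.04051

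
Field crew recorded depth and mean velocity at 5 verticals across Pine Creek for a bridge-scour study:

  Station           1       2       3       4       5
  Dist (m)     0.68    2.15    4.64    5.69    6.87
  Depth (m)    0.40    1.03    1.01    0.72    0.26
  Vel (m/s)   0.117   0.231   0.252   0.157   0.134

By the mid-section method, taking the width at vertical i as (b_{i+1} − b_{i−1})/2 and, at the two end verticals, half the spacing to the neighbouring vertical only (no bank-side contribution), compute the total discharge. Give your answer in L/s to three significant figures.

w_1 = (2.15 − 0.68)/2 = 0.735 m; q_1 = 0.117 × 0.40 × 0.735 = 0.03440 m³/s
w_2 = (4.64 − 0.68)/2 = 1.98 m; q_2 = 0.231 × 1.03 × 1.98 = 0.4711 m³/s
w_3 = (5.69 − 2.15)/2 = 1.77 m; q_3 = 0.252 × 1.01 × 1.77 = 0.4505 m³/s
w_4 = (6.87 − 4.64)/2 = 1.115 m; q_4 = 0.157 × 0.72 × 1.115 = 0.1260 m³/s
w_5 = (6.87 − 5.69)/2 = 0.59 m; q_5 = 0.134 × 0.26 × 0.59 = 0.02056 m³/s
Q = Σ qᵢ = 1.103 m³/s
= 1.103 × 1000 = 1103 L/s

1100 L/s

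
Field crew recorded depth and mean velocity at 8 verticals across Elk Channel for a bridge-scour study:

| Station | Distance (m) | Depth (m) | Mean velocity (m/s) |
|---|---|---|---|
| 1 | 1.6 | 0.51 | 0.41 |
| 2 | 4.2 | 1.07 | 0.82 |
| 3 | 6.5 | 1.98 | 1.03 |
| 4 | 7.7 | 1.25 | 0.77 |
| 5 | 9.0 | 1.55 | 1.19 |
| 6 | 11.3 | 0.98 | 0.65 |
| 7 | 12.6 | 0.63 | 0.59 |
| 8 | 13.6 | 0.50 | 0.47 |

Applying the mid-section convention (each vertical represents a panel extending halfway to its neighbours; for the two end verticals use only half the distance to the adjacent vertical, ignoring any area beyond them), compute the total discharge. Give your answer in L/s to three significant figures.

w_1 = (4.2 − 1.6)/2 = 1.3 m; q_1 = 0.41 × 0.51 × 1.3 = 0.2718 m³/s
w_2 = (6.5 − 1.6)/2 = 2.45 m; q_2 = 0.82 × 1.07 × 2.45 = 2.150 m³/s
w_3 = (7.7 − 4.2)/2 = 1.75 m; q_3 = 1.03 × 1.98 × 1.75 = 3.569 m³/s
w_4 = (9.0 − 6.5)/2 = 1.25 m; q_4 = 0.77 × 1.25 × 1.25 = 1.203 m³/s
w_5 = (11.3 − 7.7)/2 = 1.8 m; q_5 = 1.19 × 1.55 × 1.8 = 3.320 m³/s
w_6 = (12.6 − 9.0)/2 = 1.8 m; q_6 = 0.65 × 0.98 × 1.8 = 1.147 m³/s
w_7 = (13.6 − 11.3)/2 = 1.15 m; q_7 = 0.59 × 0.63 × 1.15 = 0.4275 m³/s
w_8 = (13.6 − 12.6)/2 = 0.5 m; q_8 = 0.47 × 0.50 × 0.5 = 0.1175 m³/s
Q = Σ qᵢ = 12.21 m³/s
= 12.21 × 1000 = 12210 L/s

12200 L/s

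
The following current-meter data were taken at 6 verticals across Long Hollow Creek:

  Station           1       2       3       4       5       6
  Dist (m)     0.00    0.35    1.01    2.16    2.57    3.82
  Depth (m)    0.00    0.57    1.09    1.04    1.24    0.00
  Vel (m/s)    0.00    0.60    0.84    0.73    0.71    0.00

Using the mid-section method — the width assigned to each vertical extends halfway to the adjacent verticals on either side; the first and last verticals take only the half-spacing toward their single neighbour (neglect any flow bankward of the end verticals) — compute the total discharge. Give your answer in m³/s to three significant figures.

2.32 m³/s

w_2 = (1.01 − 0.00)/2 = 0.505 m; q_2 = 0.60 × 0.57 × 0.505 = 0.1727 m³/s
w_3 = (2.16 − 0.35)/2 = 0.905 m; q_3 = 0.84 × 1.09 × 0.905 = 0.8286 m³/s
w_4 = (2.57 − 1.01)/2 = 0.78 m; q_4 = 0.73 × 1.04 × 0.78 = 0.5922 m³/s
w_5 = (3.82 − 2.16)/2 = 0.83 m; q_5 = 0.71 × 1.24 × 0.83 = 0.7307 m³/s
Stations 1, 6 contribute zero (depth or velocity is 0).
Q = Σ qᵢ = 2.324 m³/s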